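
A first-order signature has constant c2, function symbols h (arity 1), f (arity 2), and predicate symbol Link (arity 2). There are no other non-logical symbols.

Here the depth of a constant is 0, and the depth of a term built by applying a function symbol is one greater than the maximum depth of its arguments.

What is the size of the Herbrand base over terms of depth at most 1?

9

First count ground terms of depth ≤ 1.
Let N_k = |{terms of depth ≤ k}|. Then N_0 = 1 and N_k = 1 + N_{k-1} + N_{k-1}^2 for k ≥ 1 (one summand per function symbol, arity giving the exponent).
N_0 = 1
N_1 = 1 + 1 + 1^2 = 3
So |H| = 3.
Each predicate of arity r yields |H|^r ground atoms (one per choice of an r-tuple from H):
  Link: 3^2 = 9
Total ground atoms: 9.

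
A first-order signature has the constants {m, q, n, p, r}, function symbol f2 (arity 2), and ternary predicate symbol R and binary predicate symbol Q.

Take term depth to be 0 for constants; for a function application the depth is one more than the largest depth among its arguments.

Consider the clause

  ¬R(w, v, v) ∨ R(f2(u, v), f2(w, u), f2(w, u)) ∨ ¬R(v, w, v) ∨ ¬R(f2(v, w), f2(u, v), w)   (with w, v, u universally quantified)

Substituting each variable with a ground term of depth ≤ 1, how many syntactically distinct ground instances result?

27000

Ground terms of depth ≤ 1:
  Let N_k = |{terms of depth ≤ k}|. Then N_0 = 5 and N_k = 5 + N_{k-1}^2 for k ≥ 1 (one summand per function symbol, arity giving the exponent).
  N_0 = 5
  N_1 = 5 + 5^2 = 30
So there are 30 ground terms available for substitution.
Each of w, v, u ranges independently over the available ground terms, and distinct assignments produce distinct instances.
Number of ground instances = 30^3 = 27000.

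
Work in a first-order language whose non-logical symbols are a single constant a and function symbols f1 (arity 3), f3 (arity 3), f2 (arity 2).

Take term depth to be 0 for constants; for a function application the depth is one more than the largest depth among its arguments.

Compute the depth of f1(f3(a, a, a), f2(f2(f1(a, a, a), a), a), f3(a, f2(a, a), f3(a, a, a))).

4

depth(f3(a, a, a)) = 1 + max(0, 0, 0) = 1
depth(f1(a, a, a)) = 1 + max(0, 0, 0) = 1
depth(f2(f1(a, a, a), a)) = 1 + max(1, 0) = 2
depth(f2(f2(f1(a, a, a), a), a)) = 1 + max(2, 0) = 3
depth(f2(a, a)) = 1 + max(0, 0) = 1
depth(f3(a, f2(a, a), f3(a, a, a))) = 1 + max(0, 1, 1) = 2
depth(f1(f3(a, a, a), f2(f2(f1(a, a, a), a), a), f3(a, f2(a, a), f3(a, a, a)))) = 1 + max(1, 3, 2) = 4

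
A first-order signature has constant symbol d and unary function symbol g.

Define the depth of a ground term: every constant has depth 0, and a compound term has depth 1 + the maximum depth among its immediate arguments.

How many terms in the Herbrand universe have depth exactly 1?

Write N_k for the number of ground terms of depth ≤ k. A term of depth ≤ k is either a constant or a function symbol applied to arguments of depth ≤ k−1, so N_k = 1 + N_{k-1}.
N_0 = 1
N_1 = 1 + 1 = 2
Terms of depth exactly 1: N_1 − N_0 = 2 − 1 = 1.

1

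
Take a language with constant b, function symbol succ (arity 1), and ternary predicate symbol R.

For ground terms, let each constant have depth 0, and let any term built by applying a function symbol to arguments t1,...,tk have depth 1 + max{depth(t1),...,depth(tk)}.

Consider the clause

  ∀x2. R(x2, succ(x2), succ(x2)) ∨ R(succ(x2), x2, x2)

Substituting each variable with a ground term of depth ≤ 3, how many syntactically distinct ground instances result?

4

Ground terms of depth ≤ 3:
  Let N_k = |{terms of depth ≤ k}|. Then N_0 = 1 and N_k = 1 + N_{k-1} for k ≥ 1 (one summand per function symbol, arity giving the exponent).
  N_0 = 1
  N_1 = 1 + 1 = 2
  N_2 = 1 + 2 = 3
  N_3 = 1 + 3 = 4
So there are 4 ground terms available for substitution.
The variable x2 ranges independently over the available ground terms, and distinct assignments produce distinct instances.
Number of ground instances = 4.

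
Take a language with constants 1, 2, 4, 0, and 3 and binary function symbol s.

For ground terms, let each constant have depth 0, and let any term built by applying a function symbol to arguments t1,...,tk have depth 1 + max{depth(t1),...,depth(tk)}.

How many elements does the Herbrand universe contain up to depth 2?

905

Count level by level. With function symbols s/2, the terms of depth ≤ k are the 5 constants together with each function applied to depth-≤(k−1) tuples, so N_k = 5 + N_{k-1}^2.
N_0 = 5
N_1 = 5 + 5^2 = 30
N_2 = 5 + 30^2 = 905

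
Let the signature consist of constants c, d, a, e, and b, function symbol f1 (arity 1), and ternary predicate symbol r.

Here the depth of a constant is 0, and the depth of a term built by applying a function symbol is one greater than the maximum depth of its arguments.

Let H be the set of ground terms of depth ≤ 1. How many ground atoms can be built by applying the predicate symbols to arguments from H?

First count ground terms of depth ≤ 1.
Let N_k = |{terms of depth ≤ k}|. Then N_0 = 5 and N_k = 5 + N_{k-1} for k ≥ 1 (one summand per function symbol, arity giving the exponent).
N_0 = 5
N_1 = 5 + 5 = 10
Explicitly: c, d, a, e, b, f1(c), f1(d), f1(a), f1(e), f1(b).
So |H| = 10.
For each predicate symbol, the number of ground atoms is |H| raised to its arity; summing:
  r: 10^3 = 1000
Total ground atoms: 1000.

1000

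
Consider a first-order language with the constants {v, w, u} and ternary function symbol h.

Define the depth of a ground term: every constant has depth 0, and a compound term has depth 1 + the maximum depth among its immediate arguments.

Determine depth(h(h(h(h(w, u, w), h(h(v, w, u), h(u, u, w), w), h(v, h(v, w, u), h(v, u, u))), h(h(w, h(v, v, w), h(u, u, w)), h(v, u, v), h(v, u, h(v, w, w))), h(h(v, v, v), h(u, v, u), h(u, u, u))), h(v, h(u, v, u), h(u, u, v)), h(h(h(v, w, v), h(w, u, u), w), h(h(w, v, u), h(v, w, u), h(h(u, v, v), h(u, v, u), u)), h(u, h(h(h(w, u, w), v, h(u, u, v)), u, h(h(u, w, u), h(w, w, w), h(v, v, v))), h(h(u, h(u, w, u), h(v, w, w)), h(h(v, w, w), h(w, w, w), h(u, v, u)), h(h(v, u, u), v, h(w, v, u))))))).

6

depth(h(w, u, w)) = 1 + max(0, 0, 0) = 1
depth(h(v, w, u)) = 1 + max(0, 0, 0) = 1
depth(h(u, u, w)) = 1 + max(0, 0, 0) = 1
depth(h(h(v, w, u), h(u, u, w), w)) = 1 + max(1, 1, 0) = 2
depth(h(v, u, u)) = 1 + max(0, 0, 0) = 1
depth(h(v, h(v, w, u), h(v, u, u))) = 1 + max(0, 1, 1) = 2
depth(h(h(w, u, w), h(h(v, w, u), h(u, u, w), w), h(v, h(v, w, u), h(v, u, u)))) = 1 + max(1, 2, 2) = 3
depth(h(v, v, w)) = 1 + max(0, 0, 0) = 1
depth(h(w, h(v, v, w), h(u, u, w))) = 1 + max(0, 1, 1) = 2
depth(h(v, u, v)) = 1 + max(0, 0, 0) = 1
depth(h(v, w, w)) = 1 + max(0, 0, 0) = 1
depth(h(v, u, h(v, w, w))) = 1 + max(0, 0, 1) = 2
depth(h(h(w, h(v, v, w), h(u, u, w)), h(v, u, v), h(v, u, h(v, w, w)))) = 1 + max(2, 1, 2) = 3
depth(h(v, v, v)) = 1 + max(0, 0, 0) = 1
depth(h(u, v, u)) = 1 + max(0, 0, 0) = 1
depth(h(u, u, u)) = 1 + max(0, 0, 0) = 1
depth(h(h(v, v, v), h(u, v, u), h(u, u, u))) = 1 + max(1, 1, 1) = 2
depth(h(h(h(w, u, w), h(h(v, w, u), h(u, u, w), w), h(v, h(v, w, u), h(v, u, u))), h(h(w, h(v, v, w), h(u, u, w)), h(v, u, v), h(v, u, h(v, w, w))), h(h(v, v, v), h(u, v, u), h(u, u, u)))) = 1 + max(3, 3, 2) = 4
depth(h(u, u, v)) = 1 + max(0, 0, 0) = 1
depth(h(v, h(u, v, u), h(u, u, v))) = 1 + max(0, 1, 1) = 2
depth(h(v, w, v)) = 1 + max(0, 0, 0) = 1
depth(h(w, u, u)) = 1 + max(0, 0, 0) = 1
depth(h(h(v, w, v), h(w, u, u), w)) = 1 + max(1, 1, 0) = 2
depth(h(w, v, u)) = 1 + max(0, 0, 0) = 1
depth(h(u, v, v)) = 1 + max(0, 0, 0) = 1
depth(h(h(u, v, v), h(u, v, u), u)) = 1 + max(1, 1, 0) = 2
depth(h(h(w, v, u), h(v, w, u), h(h(u, v, v), h(u, v, u), u))) = 1 + max(1, 1, 2) = 3
depth(h(h(w, u, w), v, h(u, u, v))) = 1 + max(1, 0, 1) = 2
depth(h(u, w, u)) = 1 + max(0, 0, 0) = 1
depth(h(w, w, w)) = 1 + max(0, 0, 0) = 1
depth(h(h(u, w, u), h(w, w, w), h(v, v, v))) = 1 + max(1, 1, 1) = 2
depth(h(h(h(w, u, w), v, h(u, u, v)), u, h(h(u, w, u), h(w, w, w), h(v, v, v)))) = 1 + max(2, 0, 2) = 3
depth(h(u, h(u, w, u), h(v, w, w))) = 1 + max(0, 1, 1) = 2
depth(h(h(v, w, w), h(w, w, w), h(u, v, u))) = 1 + max(1, 1, 1) = 2
depth(h(h(v, u, u), v, h(w, v, u))) = 1 + max(1, 0, 1) = 2
depth(h(h(u, h(u, w, u), h(v, w, w)), h(h(v, w, w), h(w, w, w), h(u, v, u)), h(h(v, u, u), v, h(w, v, u)))) = 1 + max(2, 2, 2) = 3
depth(h(u, h(h(h(w, u, w), v, h(u, u, v)), u, h(h(u, w, u), h(w, w, w), h(v, v, v))), h(h(u, h(u, w, u), h(v, w, w)), h(h(v, w, w), h(w, w, w), h(u, v, u)), h(h(v, u, u), v, h(w, v, u))))) = 1 + max(0, 3, 3) = 4
depth(h(h(h(v, w, v), h(w, u, u), w), h(h(w, v, u), h(v, w, u), h(h(u, v, v), h(u, v, u), u)), h(u, h(h(h(w, u, w), v, h(u, u, v)), u, h(h(u, w, u), h(w, w, w), h(v, v, v))), h(h(u, h(u, w, u), h(v, w, w)), h(h(v, w, w), h(w, w, w), h(u, v, u)), h(h(v, u, u), v, h(w, v, u)))))) = 1 + max(2, 3, 4) = 5
depth(h(h(h(h(w, u, w), h(h(v, w, u), h(u, u, w), w), h(v, h(v, w, u), h(v, u, u))), h(h(w, h(v, v, w), h(u, u, w)), h(v, u, v), h(v, u, h(v, w, w))), h(h(v, v, v), h(u, v, u), h(u, u, u))), h(v, h(u, v, u), h(u, u, v)), h(h(h(v, w, v), h(w, u, u), w), h(h(w, v, u), h(v, w, u), h(h(u, v, v), h(u, v, u), u)), h(u, h(h(h(w, u, w), v, h(u, u, v)), u, h(h(u, w, u), h(w, w, w), h(v, v, v))), h(h(u, h(u, w, u), h(v, w, w)), h(h(v, w, w), h(w, w, w), h(u, v, u)), h(h(v, u, u), v, h(w, v, u))))))) = 1 + max(4, 2, 5) = 6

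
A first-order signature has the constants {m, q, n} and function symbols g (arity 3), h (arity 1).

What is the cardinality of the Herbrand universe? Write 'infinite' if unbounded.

infinite

The signature has at least one function symbol (g, arity 3) and at least one constant (m).
Iterating g gives infinitely many distinct ground terms: m, g(m, m, m), g(g(m, m, m), g(m, m, m), g(m, m, m)), ...
So the Herbrand universe is infinite.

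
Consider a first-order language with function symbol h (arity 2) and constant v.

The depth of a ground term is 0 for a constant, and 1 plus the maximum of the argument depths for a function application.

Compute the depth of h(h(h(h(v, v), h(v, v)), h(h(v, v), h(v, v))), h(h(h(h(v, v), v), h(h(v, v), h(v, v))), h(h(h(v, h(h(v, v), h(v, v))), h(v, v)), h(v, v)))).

depth(h(v, v)) = 1 + max(0, 0) = 1
depth(h(h(v, v), h(v, v))) = 1 + max(1, 1) = 2
depth(h(h(h(v, v), h(v, v)), h(h(v, v), h(v, v)))) = 1 + max(2, 2) = 3
depth(h(h(v, v), v)) = 1 + max(1, 0) = 2
depth(h(h(h(v, v), v), h(h(v, v), h(v, v)))) = 1 + max(2, 2) = 3
depth(h(v, h(h(v, v), h(v, v)))) = 1 + max(0, 2) = 3
depth(h(h(v, h(h(v, v), h(v, v))), h(v, v))) = 1 + max(3, 1) = 4
depth(h(h(h(v, h(h(v, v), h(v, v))), h(v, v)), h(v, v))) = 1 + max(4, 1) = 5
depth(h(h(h(h(v, v), v), h(h(v, v), h(v, v))), h(h(h(v, h(h(v, v), h(v, v))), h(v, v)), h(v, v)))) = 1 + max(3, 5) = 6
depth(h(h(h(h(v, v), h(v, v)), h(h(v, v), h(v, v))), h(h(h(h(v, v), v), h(h(v, v), h(v, v))), h(h(h(v, h(h(v, v), h(v, v))), h(v, v)), h(v, v))))) = 1 + max(3, 6) = 7

7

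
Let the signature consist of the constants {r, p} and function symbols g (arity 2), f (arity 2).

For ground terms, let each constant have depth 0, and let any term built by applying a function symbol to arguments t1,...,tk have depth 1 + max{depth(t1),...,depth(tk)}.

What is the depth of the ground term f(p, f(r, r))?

depth(f(r, r)) = 1 + max(0, 0) = 1
depth(f(p, f(r, r))) = 1 + max(0, 1) = 2

2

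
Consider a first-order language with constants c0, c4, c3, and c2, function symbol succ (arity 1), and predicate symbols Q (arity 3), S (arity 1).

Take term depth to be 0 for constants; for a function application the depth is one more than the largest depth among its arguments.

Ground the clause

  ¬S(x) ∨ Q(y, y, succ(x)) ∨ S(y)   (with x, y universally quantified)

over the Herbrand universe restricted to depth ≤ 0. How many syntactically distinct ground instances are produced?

16

Ground terms of depth ≤ 0:
  If N_k denotes the number of depth-≤k ground terms, the 4 constants give N_0 = 4, and each function symbol of arity r contributes N_{k-1}^r new terms at level k: N_k = 4 + N_{k-1}.
  N_0 = 4
So there are 4 ground terms available for substitution.
The body mentions every one of the 2 quantified variables; since ground terms form a free algebra, no two substitutions collapse to the same formula.
Number of ground instances = 4^2 = 16.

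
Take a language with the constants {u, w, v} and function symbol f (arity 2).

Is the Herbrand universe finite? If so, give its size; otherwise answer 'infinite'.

infinite

The signature has at least one function symbol (f, arity 2) and at least one constant (u).
Iterating f gives infinitely many distinct ground terms: u, f(u, u), f(f(u, u), f(u, u)), ...
So the Herbrand universe is infinite.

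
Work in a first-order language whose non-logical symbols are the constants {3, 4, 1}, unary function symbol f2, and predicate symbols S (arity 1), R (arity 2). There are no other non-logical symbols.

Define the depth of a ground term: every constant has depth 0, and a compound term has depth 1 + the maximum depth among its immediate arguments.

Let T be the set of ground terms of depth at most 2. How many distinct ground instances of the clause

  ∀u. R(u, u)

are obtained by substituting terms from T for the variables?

Ground terms of depth ≤ 2:
  If N_k denotes the number of depth-≤k ground terms, the 3 constants give N_0 = 3, and each function symbol of arity r contributes N_{k-1}^r new terms at level k: N_k = 3 + N_{k-1}.
  N_0 = 3
  N_1 = 3 + 3 = 6
  N_2 = 3 + 6 = 9
  Explicitly: 3, 4, 1, f2(3), f2(4), f2(1), f2(f2(3)), f2(f2(4)), f2(f2(1)).
So there are 9 ground terms available for substitution.
There is 1 variable to instantiate (u),  occurring in at least one literal, so different choices give different ground instances.
Number of ground instances = 9.

9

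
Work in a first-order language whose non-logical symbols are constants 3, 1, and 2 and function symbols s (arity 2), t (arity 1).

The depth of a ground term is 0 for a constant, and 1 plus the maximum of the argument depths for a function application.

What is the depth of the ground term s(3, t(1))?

depth(t(1)) = 1 + depth(1) = 1 + 0 = 1
depth(s(3, t(1))) = 1 + max(0, 1) = 2

2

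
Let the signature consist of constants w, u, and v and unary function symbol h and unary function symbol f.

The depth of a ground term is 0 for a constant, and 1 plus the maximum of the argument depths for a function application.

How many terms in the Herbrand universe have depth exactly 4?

If N_k denotes the number of depth-≤k ground terms, the 3 constants give N_0 = 3, and each function symbol of arity r contributes N_{k-1}^r new terms at level k: N_k = 3 + N_{k-1} + N_{k-1}.
N_0 = 3
N_1 = 3 + 3 + 3 = 9
N_2 = 3 + 9 + 9 = 21
N_3 = 3 + 21 + 21 = 45
N_4 = 3 + 45 + 45 = 93
Terms of depth exactly 4: N_4 − N_3 = 93 − 45 = 48.

48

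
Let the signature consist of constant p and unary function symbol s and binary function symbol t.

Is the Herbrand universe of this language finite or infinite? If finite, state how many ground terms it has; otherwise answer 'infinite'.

infinite

The signature has at least one function symbol (s, arity 1) and at least one constant (p).
Iterating s gives infinitely many distinct ground terms: p, s(p), s(s(p)), ...
So the Herbrand universe is infinite.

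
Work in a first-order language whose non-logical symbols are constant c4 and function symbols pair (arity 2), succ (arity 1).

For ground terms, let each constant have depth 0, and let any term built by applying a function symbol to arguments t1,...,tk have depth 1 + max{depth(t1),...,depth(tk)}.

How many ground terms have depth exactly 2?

Write N_k for the number of ground terms of depth ≤ k. A term of depth ≤ k is either a constant or a function symbol applied to arguments of depth ≤ k−1, so N_k = 1 + N_{k-1}^2 + N_{k-1}.
N_0 = 1
N_1 = 1 + 1^2 + 1 = 3
N_2 = 1 + 3^2 + 3 = 13
Terms of depth exactly 2: N_2 − N_1 = 13 − 3 = 10.

10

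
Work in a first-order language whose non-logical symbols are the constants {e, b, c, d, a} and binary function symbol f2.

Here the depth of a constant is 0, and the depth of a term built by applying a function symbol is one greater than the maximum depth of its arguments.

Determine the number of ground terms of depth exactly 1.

25

Let N_k = |{terms of depth ≤ k}|. Then N_0 = 5 and N_k = 5 + N_{k-1}^2 for k ≥ 1 (one summand per function symbol, arity giving the exponent).
N_0 = 5
N_1 = 5 + 5^2 = 30
Terms of depth exactly 1: N_1 − N_0 = 30 − 5 = 25.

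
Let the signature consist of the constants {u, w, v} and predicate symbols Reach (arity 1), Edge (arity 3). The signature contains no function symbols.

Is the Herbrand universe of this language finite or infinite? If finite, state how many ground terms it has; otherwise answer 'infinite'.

There are no function symbols, so every ground term is one of the 3 constants.
The Herbrand universe is {u, w, v}, which is finite with 3 elements.

3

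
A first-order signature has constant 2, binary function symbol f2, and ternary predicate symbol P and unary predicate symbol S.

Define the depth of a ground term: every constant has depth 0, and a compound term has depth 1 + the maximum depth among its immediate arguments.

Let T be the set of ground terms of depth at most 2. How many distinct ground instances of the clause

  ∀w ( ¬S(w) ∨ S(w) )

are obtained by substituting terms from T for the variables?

5

Ground terms of depth ≤ 2:
  Write N_k for the number of ground terms of depth ≤ k. A term of depth ≤ k is either a constant or a function symbol applied to arguments of depth ≤ k−1, so N_k = 1 + N_{k-1}^2.
  N_0 = 1
  N_1 = 1 + 1^2 = 2
  N_2 = 1 + 2^2 = 5
So there are 5 ground terms available for substitution.
The clause has 1 distinct variable (w), which appears in the body. In the free term algebra distinct substitutions yield syntactically distinct ground instances.
Number of ground instances = 5.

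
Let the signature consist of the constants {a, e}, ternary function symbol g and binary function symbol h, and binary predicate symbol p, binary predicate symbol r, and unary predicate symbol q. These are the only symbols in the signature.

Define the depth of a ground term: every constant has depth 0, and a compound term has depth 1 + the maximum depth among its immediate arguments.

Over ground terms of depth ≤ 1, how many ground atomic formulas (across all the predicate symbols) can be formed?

406

First count ground terms of depth ≤ 1.
Count level by level. With function symbols g/3, h/2, the terms of depth ≤ k are the 2 constants together with each function applied to depth-≤(k−1) tuples, so N_k = 2 + N_{k-1}^3 + N_{k-1}^2.
N_0 = 2
N_1 = 2 + 2^3 + 2^2 = 14
So |H| = 14.
A ground atom is a predicate applied to a tuple of terms from H, so the count is the sum over predicates of |H|^arity:
  p: 14^2 = 196;  r: 14^2 = 196;  q: 14
Total ground atoms: 196 + 196 + 14 = 406.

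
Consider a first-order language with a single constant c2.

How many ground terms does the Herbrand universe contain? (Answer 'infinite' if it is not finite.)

1

There are no function symbols, so the only ground term is the single constant.
The Herbrand universe is {c2}, finite with 1 element.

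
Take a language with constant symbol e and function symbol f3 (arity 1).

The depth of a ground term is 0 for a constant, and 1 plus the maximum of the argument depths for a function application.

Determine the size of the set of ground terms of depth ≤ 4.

Count level by level. With function symbols f3/1, the terms of depth ≤ k are the 1 constant together with each function applied to depth-≤(k−1) tuples, so N_k = 1 + N_{k-1}.
N_0 = 1
N_1 = 1 + 1 = 2
N_2 = 1 + 2 = 3
N_3 = 1 + 3 = 4
N_4 = 1 + 4 = 5

5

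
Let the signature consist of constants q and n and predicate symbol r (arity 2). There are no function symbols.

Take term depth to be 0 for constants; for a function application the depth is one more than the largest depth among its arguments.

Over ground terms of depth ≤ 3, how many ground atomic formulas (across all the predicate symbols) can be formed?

4

First count ground terms of depth ≤ 3.
With no function symbols every ground term is a constant, so there are exactly 2 ground terms at every depth bound.
N_0 = 2
N_1 = 2
N_2 = 2
N_3 = 2
So |H| = 2.
Each predicate of arity r yields |H|^r ground atoms (one per choice of an r-tuple from H):
  r: 2^2 = 4
Total ground atoms: 4.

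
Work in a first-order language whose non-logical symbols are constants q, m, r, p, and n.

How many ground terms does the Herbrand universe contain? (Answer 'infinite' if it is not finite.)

There are no function symbols, so every ground term is one of the 5 constants.
The Herbrand universe is {q, m, r, p, n}, which is finite with 5 elements.

5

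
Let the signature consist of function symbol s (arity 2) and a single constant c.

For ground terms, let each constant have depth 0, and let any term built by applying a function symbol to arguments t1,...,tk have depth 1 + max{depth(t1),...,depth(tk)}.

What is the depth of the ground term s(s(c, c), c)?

2

depth(s(c, c)) = 1 + max(0, 0) = 1
depth(s(s(c, c), c)) = 1 + max(1, 0) = 2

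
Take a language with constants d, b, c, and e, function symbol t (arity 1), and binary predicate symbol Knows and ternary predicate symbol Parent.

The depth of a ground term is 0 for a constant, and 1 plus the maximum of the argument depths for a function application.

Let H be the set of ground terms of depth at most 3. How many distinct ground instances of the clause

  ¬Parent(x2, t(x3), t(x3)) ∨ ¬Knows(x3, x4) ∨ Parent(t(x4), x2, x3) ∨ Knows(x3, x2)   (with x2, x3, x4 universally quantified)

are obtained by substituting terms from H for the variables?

Ground terms of depth ≤ 3:
  Let N_k count ground terms of depth at most k. Each non-constant term of depth ≤ k is some function symbol applied to depth-≤(k−1) arguments, giving N_k = 4 + N_{k-1}.
  N_0 = 4
  N_1 = 4 + 4 = 8
  N_2 = 4 + 8 = 12
  N_3 = 4 + 12 = 16
So there are 16 ground terms available for substitution.
Each of x2, x3, x4 ranges independently over the available ground terms, and distinct assignments produce distinct instances.
Number of ground instances = 16^3 = 4096.

4096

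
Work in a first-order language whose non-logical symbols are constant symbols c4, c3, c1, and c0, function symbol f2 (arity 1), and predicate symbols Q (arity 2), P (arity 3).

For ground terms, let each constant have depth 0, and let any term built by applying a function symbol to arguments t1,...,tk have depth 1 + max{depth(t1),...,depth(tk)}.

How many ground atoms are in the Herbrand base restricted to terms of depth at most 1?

First count ground terms of depth ≤ 1.
Let N_k = |{terms of depth ≤ k}|. Then N_0 = 4 and N_k = 4 + N_{k-1} for k ≥ 1 (one summand per function symbol, arity giving the exponent).
N_0 = 4
N_1 = 4 + 4 = 8
Explicitly: c4, c3, c1, c0, f2(c4), f2(c3), f2(c1), f2(c0).
So |H| = 8.
Ground atoms are formed by filling each argument slot of a predicate with a term from H, so an r-ary predicate gives |H|^r atoms:
  Q: 8^2 = 64;  P: 8^3 = 512
Total ground atoms: 64 + 512 = 576.

576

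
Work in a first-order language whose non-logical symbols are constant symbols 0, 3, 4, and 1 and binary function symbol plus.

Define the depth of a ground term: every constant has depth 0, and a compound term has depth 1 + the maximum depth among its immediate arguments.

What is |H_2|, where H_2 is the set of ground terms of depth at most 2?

Write N_k for the number of ground terms of depth ≤ k. A term of depth ≤ k is either a constant or a function symbol applied to arguments of depth ≤ k−1, so N_k = 4 + N_{k-1}^2.
N_0 = 4
N_1 = 4 + 4^2 = 20
N_2 = 4 + 20^2 = 404

404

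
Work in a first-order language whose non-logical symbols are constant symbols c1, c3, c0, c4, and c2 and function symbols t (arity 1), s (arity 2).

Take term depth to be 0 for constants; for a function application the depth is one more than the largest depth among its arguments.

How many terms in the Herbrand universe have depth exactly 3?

1600230

Let N_k = |{terms of depth ≤ k}|. Then N_0 = 5 and N_k = 5 + N_{k-1} + N_{k-1}^2 for k ≥ 1 (one summand per function symbol, arity giving the exponent).
N_0 = 5
N_1 = 5 + 5 + 5^2 = 35
N_2 = 5 + 35 + 35^2 = 1265
N_3 = 5 + 1265 + 1265^2 = 1601495
Terms of depth exactly 3: N_3 − N_2 = 1601495 − 1265 = 1600230.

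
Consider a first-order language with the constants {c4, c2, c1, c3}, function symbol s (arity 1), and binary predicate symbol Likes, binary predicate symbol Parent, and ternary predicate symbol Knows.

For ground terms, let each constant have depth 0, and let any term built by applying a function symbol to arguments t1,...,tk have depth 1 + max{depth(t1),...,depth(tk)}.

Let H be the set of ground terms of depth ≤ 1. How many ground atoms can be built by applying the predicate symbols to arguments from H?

640

First count ground terms of depth ≤ 1.
If N_k denotes the number of depth-≤k ground terms, the 4 constants give N_0 = 4, and each function symbol of arity r contributes N_{k-1}^r new terms at level k: N_k = 4 + N_{k-1}.
N_0 = 4
N_1 = 4 + 4 = 8
Explicitly: c4, c2, c1, c3, s(c4), s(c2), s(c1), s(c3).
So |H| = 8.
Each predicate of arity r yields |H|^r ground atoms (one per choice of an r-tuple from H):
  Likes: 8^2 = 64;  Parent: 8^2 = 64;  Knows: 8^3 = 512
Total ground atoms: 64 + 64 + 512 = 640.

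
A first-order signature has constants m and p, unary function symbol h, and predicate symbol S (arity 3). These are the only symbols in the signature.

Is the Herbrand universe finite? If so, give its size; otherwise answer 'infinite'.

The signature has at least one function symbol (h, arity 1) and at least one constant (m).
Iterating h gives infinitely many distinct ground terms: m, h(m), h(h(m)), ...
So the Herbrand universe is infinite.

infinite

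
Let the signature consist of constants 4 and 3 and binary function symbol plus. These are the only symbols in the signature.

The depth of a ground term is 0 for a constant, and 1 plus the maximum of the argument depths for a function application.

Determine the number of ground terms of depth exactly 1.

4

Let N_k = |{terms of depth ≤ k}|. Then N_0 = 2 and N_k = 2 + N_{k-1}^2 for k ≥ 1 (one summand per function symbol, arity giving the exponent).
N_0 = 2
N_1 = 2 + 2^2 = 6
Terms of depth exactly 1: N_1 − N_0 = 6 − 2 = 4.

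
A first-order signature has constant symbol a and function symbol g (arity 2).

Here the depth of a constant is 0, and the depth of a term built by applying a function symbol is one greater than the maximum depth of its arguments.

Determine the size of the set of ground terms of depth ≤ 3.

26

Let N_k count ground terms of depth at most k. Each non-constant term of depth ≤ k is some function symbol applied to depth-≤(k−1) arguments, giving N_k = 1 + N_{k-1}^2.
N_0 = 1
N_1 = 1 + 1^2 = 2
N_2 = 1 + 2^2 = 5
N_3 = 1 + 5^2 = 26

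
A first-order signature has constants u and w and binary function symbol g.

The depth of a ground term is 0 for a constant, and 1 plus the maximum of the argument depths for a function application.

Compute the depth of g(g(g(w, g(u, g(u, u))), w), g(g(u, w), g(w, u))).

depth(g(u, u)) = 1 + max(0, 0) = 1
depth(g(u, g(u, u))) = 1 + max(0, 1) = 2
depth(g(w, g(u, g(u, u)))) = 1 + max(0, 2) = 3
depth(g(g(w, g(u, g(u, u))), w)) = 1 + max(3, 0) = 4
depth(g(u, w)) = 1 + max(0, 0) = 1
depth(g(w, u)) = 1 + max(0, 0) = 1
depth(g(g(u, w), g(w, u))) = 1 + max(1, 1) = 2
depth(g(g(g(w, g(u, g(u, u))), w), g(g(u, w), g(w, u)))) = 1 + max(4, 2) = 5

5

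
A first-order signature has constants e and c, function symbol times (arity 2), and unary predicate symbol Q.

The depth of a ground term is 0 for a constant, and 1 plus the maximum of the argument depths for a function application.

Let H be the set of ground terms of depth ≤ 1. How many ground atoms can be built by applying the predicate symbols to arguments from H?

6

First count ground terms of depth ≤ 1.
Count level by level. With function symbols times/2, the terms of depth ≤ k are the 2 constants together with each function applied to depth-≤(k−1) tuples, so N_k = 2 + N_{k-1}^2.
N_0 = 2
N_1 = 2 + 2^2 = 6
So |H| = 6.
Ground atoms are formed by filling each argument slot of a predicate with a term from H, so an r-ary predicate gives |H|^r atoms:
  Q: 6
Total ground atoms: 6.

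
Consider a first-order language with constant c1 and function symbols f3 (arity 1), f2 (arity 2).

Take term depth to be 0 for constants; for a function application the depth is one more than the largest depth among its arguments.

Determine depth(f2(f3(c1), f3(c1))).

depth(f3(c1)) = 1 + depth(c1) = 1 + 0 = 1
depth(f2(f3(c1), f3(c1))) = 1 + max(1, 1) = 2

2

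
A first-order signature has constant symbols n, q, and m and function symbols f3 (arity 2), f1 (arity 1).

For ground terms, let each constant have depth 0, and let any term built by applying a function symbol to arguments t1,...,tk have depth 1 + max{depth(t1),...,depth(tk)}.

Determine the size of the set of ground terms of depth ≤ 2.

243

Let N_k = |{terms of depth ≤ k}|. Then N_0 = 3 and N_k = 3 + N_{k-1}^2 + N_{k-1} for k ≥ 1 (one summand per function symbol, arity giving the exponent).
N_0 = 3
N_1 = 3 + 3^2 + 3 = 15
N_2 = 3 + 15^2 + 15 = 243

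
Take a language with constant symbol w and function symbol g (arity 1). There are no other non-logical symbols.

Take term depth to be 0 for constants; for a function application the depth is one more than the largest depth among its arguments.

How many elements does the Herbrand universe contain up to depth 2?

3

If N_k denotes the number of depth-≤k ground terms, the 1 constant gives N_0 = 1, and each function symbol of arity r contributes N_{k-1}^r new terms at level k: N_k = 1 + N_{k-1}.
N_0 = 1
N_1 = 1 + 1 = 2
N_2 = 1 + 2 = 3
Explicitly: w, g(w), g(g(w)).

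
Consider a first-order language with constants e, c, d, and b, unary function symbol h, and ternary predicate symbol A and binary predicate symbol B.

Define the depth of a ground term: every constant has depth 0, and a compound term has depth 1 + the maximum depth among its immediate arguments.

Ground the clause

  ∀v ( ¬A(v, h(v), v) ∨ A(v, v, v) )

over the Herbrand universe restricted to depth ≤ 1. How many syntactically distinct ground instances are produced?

8

Ground terms of depth ≤ 1:
  Write N_k for the number of ground terms of depth ≤ k. A term of depth ≤ k is either a constant or a function symbol applied to arguments of depth ≤ k−1, so N_k = 4 + N_{k-1}.
  N_0 = 4
  N_1 = 4 + 4 = 8
  Explicitly: e, c, d, b, h(e), h(c), h(d), h(b).
So there are 8 ground terms available for substitution.
The body mentions the single quantified variable v; since ground terms form a free algebra, no two substitutions collapse to the same formula.
Number of ground instances = 8.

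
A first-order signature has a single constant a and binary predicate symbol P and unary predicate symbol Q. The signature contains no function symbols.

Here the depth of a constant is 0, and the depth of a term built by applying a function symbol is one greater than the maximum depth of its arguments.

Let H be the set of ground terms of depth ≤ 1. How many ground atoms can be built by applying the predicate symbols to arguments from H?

2

First count ground terms of depth ≤ 1.
With no function symbols every ground term is a constant, so there is exactly 1 ground term at every depth bound.
N_0 = 1
N_1 = 1
So |H| = 1.
Ground atoms are formed by filling each argument slot of a predicate with a term from H, so an r-ary predicate gives |H|^r atoms:
  P: 1^2 = 1;  Q: 1
Total ground atoms: 1 + 1 = 2.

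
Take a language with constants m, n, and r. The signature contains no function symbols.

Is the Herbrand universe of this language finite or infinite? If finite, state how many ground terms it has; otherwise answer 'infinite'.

3

There are no function symbols, so every ground term is one of the 3 constants.
The Herbrand universe is {m, n, r}, which is finite with 3 elements.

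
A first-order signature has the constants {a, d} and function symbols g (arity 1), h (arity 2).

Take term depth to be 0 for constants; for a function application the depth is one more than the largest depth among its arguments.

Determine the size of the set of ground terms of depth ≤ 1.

8

Let N_k count ground terms of depth at most k. Each non-constant term of depth ≤ k is some function symbol applied to depth-≤(k−1) arguments, giving N_k = 2 + N_{k-1} + N_{k-1}^2.
N_0 = 2
N_1 = 2 + 2 + 2^2 = 8
Explicitly: a, d, g(a), g(d), h(a, a), h(a, d), h(d, a), h(d, d).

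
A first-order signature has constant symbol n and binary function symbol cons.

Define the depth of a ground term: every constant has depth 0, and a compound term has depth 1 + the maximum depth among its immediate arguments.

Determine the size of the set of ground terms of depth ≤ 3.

Count level by level. With function symbols cons/2, the terms of depth ≤ k are the 1 constant together with each function applied to depth-≤(k−1) tuples, so N_k = 1 + N_{k-1}^2.
N_0 = 1
N_1 = 1 + 1^2 = 2
N_2 = 1 + 2^2 = 5
N_3 = 1 + 5^2 = 26

26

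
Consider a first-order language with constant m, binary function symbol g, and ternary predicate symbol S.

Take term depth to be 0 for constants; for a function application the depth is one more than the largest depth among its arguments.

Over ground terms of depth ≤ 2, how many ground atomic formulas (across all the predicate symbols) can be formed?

First count ground terms of depth ≤ 2.
If N_k denotes the number of depth-≤k ground terms, the 1 constant gives N_0 = 1, and each function symbol of arity r contributes N_{k-1}^r new terms at level k: N_k = 1 + N_{k-1}^2.
N_0 = 1
N_1 = 1 + 1^2 = 2
N_2 = 1 + 2^2 = 5
Explicitly: m, g(m, m), g(m, g(m, m)), g(g(m, m), m), g(g(m, m), g(m, m)).
So |H| = 5.
A ground atom is a predicate applied to a tuple of terms from H, so the count is the sum over predicates of |H|^arity:
  S: 5^3 = 125
Total ground atoms: 125.

125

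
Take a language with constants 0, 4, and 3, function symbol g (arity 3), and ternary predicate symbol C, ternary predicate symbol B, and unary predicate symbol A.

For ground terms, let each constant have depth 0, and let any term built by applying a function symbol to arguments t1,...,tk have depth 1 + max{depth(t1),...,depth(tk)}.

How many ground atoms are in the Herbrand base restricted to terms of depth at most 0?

57

First count ground terms of depth ≤ 0.
Write N_k for the number of ground terms of depth ≤ k. A term of depth ≤ k is either a constant or a function symbol applied to arguments of depth ≤ k−1, so N_k = 3 + N_{k-1}^3.
N_0 = 3
Explicitly: 0, 4, 3.
So |H| = 3.
A ground atom is a predicate applied to a tuple of terms from H, so the count is the sum over predicates of |H|^arity:
  C: 3^3 = 27;  B: 3^3 = 27;  A: 3
Total ground atoms: 27 + 27 + 3 = 57.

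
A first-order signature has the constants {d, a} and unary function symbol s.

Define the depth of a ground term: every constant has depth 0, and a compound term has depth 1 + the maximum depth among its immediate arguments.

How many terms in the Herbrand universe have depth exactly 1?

Write N_k for the number of ground terms of depth ≤ k. A term of depth ≤ k is either a constant or a function symbol applied to arguments of depth ≤ k−1, so N_k = 2 + N_{k-1}.
N_0 = 2
N_1 = 2 + 2 = 4
Terms of depth exactly 1: N_1 − N_0 = 4 − 2 = 2.

2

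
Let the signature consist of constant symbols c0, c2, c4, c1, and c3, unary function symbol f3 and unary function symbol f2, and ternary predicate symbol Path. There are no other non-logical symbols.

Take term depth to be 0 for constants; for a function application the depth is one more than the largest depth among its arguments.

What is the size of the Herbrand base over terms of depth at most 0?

First count ground terms of depth ≤ 0.
Let N_k = |{terms of depth ≤ k}|. Then N_0 = 5 and N_k = 5 + N_{k-1} + N_{k-1} for k ≥ 1 (one summand per function symbol, arity giving the exponent).
N_0 = 5
Explicitly: c0, c2, c4, c1, c3.
So |H| = 5.
A ground atom is a predicate applied to a tuple of terms from H, so the count is the sum over predicates of |H|^arity:
  Path: 5^3 = 125
Total ground atoms: 125.

125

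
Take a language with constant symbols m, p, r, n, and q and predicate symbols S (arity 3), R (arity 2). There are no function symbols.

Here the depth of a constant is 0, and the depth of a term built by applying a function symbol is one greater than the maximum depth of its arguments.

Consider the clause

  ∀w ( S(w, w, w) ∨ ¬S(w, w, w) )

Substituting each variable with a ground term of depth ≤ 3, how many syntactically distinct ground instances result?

5

Ground terms of depth ≤ 3:
  With no function symbols every ground term is a constant, so there are exactly 5 ground terms at every depth bound.
  N_0 = 5
  N_1 = 5
  N_2 = 5
  N_3 = 5
So there are 5 ground terms available for substitution.
The variable w ranges independently over the available ground terms, and distinct assignments produce distinct instances.
Number of ground instances = 5.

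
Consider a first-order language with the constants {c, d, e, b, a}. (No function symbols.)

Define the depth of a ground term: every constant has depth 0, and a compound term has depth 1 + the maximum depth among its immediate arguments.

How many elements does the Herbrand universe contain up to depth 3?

5

With no function symbols every ground term is a constant, so there are exactly 5 ground terms at every depth bound.
N_0 = 5
N_1 = 5
N_2 = 5
N_3 = 5
Explicitly: c, d, e, b, a.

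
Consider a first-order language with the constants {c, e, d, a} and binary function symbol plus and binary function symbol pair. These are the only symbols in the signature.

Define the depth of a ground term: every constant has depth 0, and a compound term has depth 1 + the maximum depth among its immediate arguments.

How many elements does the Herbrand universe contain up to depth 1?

Let N_k count ground terms of depth at most k. Each non-constant term of depth ≤ k is some function symbol applied to depth-≤(k−1) arguments, giving N_k = 4 + N_{k-1}^2 + N_{k-1}^2.
N_0 = 4
N_1 = 4 + 4^2 + 4^2 = 36

36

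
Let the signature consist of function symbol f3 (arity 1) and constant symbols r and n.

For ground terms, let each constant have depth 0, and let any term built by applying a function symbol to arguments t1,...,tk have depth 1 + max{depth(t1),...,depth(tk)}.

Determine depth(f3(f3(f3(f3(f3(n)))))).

depth(f3(n)) = 1 + depth(n) = 1 + 0 = 1
depth(f3(f3(n))) = 1 + depth(f3(n)) = 1 + 1 = 2
depth(f3(f3(f3(n)))) = 1 + depth(f3(f3(n))) = 1 + 2 = 3
depth(f3(f3(f3(f3(n))))) = 1 + depth(f3(f3(f3(n)))) = 1 + 3 = 4
depth(f3(f3(f3(f3(f3(n)))))) = 1 + depth(f3(f3(f3(f3(n))))) = 1 + 4 = 5

5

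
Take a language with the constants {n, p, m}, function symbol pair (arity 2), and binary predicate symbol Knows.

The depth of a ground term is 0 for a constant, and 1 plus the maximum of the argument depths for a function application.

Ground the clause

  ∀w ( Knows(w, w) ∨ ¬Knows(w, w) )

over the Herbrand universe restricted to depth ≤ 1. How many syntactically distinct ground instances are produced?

12

Ground terms of depth ≤ 1:
  Write N_k for the number of ground terms of depth ≤ k. A term of depth ≤ k is either a constant or a function symbol applied to arguments of depth ≤ k−1, so N_k = 3 + N_{k-1}^2.
  N_0 = 3
  N_1 = 3 + 3^2 = 12
  Explicitly: n, p, m, pair(n, n), pair(n, p), pair(n, m), pair(p, n), pair(p, p), pair(p, m), pair(m, n), pair(m, p), pair(m, m).
So there are 12 ground terms available for substitution.
The clause has 1 distinct variable (w), which appears in the body. In the free term algebra distinct substitutions yield syntactically distinct ground instances.
Number of ground instances = 12.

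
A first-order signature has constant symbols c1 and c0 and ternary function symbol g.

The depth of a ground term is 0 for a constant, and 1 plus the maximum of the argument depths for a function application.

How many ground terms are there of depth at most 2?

1002

If N_k denotes the number of depth-≤k ground terms, the 2 constants give N_0 = 2, and each function symbol of arity r contributes N_{k-1}^r new terms at level k: N_k = 2 + N_{k-1}^3.
N_0 = 2
N_1 = 2 + 2^3 = 10
N_2 = 2 + 10^3 = 1002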